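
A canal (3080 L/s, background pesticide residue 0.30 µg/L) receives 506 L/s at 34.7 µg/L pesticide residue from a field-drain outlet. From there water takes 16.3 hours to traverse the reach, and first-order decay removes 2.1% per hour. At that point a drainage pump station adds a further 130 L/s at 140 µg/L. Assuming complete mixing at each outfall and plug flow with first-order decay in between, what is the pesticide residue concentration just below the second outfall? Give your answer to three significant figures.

8.42 µg/L

Flow-weighted average: C = (3080·0.3000 + 506.0·34.70) / 3586 = 18480/3586 = 5.154 µg/L; combined flow 3586 L/s.
2.1%/h lost → k = −ln(1 − 0.021) = 0.02122 h⁻¹.
First-order decay: C = 5.154·exp(−k·t) = 5.154·0.7076 = 3.647 µg/L.
Second outfall: C = (3586·3.647 + 130.0·140.0)/3716 = 8.417 µg/L.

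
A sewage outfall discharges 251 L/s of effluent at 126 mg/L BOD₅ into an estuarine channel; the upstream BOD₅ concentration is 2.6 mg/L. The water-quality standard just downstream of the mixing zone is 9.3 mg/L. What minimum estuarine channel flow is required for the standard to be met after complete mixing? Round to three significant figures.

4370 L/s

Set C_mix = 9.3: (Q·2.600 + 251.0·126.0) / (Q + 251.0) = 9.3
→ Q = 251.0·(126.0 − 9.3)/(9.3 − 2.600) = 4372 L/s.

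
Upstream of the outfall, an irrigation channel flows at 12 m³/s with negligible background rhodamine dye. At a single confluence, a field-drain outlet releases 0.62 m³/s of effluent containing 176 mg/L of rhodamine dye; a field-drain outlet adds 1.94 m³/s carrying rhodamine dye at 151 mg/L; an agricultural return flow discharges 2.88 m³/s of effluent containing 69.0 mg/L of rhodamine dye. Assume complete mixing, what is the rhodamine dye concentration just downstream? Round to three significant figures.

Conservation of mass: C = (12.00·0 + 0.6200·176.0 + 1.940·151.0 + 2.880·69.00) / 17.44 = 600.8/17.44 = 34.45 mg/L.

34.4 mg/L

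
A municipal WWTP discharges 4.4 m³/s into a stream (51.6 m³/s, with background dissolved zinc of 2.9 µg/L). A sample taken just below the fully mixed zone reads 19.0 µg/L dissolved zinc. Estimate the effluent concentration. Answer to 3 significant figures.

208 µg/L

Mass balance: 51.60·2.900 + 4.400·Cₑ = 56.00·19.00
→ Cₑ = (56.00·19.00 − 51.60·2.900) / 4.400 = 207.8 µg/L.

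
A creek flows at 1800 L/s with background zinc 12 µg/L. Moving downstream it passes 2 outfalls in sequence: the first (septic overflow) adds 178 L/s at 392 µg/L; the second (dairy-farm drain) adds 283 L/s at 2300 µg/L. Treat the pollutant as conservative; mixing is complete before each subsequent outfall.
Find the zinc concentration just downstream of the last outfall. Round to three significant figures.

Below outfall 1: Q → 1978 L/s, C = (1800·12.00 + 178.0·392.0)/1978 = 46.20 µg/L.
Below outfall 2: Q → 2261 L/s, C = (1978·46.20 + 283.0·2300)/2261 = 328.3 µg/L.

328 µg/L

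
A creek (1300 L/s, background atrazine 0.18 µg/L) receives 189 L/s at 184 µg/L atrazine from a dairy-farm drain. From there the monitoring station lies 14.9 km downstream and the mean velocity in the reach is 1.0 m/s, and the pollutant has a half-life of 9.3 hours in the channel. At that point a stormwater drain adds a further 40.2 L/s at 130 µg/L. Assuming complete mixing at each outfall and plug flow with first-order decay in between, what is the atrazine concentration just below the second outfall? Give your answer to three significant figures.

20.2 µg/L

Mass balance: C = (1300·0.1800 + 189.0·184.0) / 1489 = 35010/1489 = 23.51 µg/L; combined flow 1489 L/s.
Travel time t = 14.9·1000 / 1.0 = 14900 s = 4.139 h.
Half-life 9.3 h → k = ln 2 / 9.3 = 0.07453 h⁻¹ = 1.789 d⁻¹.
First-order decay: C = 23.51·exp(−k·t) = 23.51·0.7346 = 17.27 µg/L.
At the second outfall, C = (1489·17.27 + 40.20·130.0) / (1489 + 40.20) = 20.23 µg/L.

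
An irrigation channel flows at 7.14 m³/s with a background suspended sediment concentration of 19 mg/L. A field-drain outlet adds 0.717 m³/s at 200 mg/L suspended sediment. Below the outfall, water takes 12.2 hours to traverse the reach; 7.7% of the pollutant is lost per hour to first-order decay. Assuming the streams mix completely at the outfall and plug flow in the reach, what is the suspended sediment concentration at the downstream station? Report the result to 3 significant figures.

After mixing, C = (7.140·19.00 + 0.7170·200.0) / 7.857 = 279.1/7.857 = 35.52 mg/L.
7.7%/h lost → k = −ln(1 − 0.077) = 0.08013 h⁻¹.
Applying C = C₀e^(−kt): 35.52 × 0.3762 = 13.36 mg/L.

13.4 mg/L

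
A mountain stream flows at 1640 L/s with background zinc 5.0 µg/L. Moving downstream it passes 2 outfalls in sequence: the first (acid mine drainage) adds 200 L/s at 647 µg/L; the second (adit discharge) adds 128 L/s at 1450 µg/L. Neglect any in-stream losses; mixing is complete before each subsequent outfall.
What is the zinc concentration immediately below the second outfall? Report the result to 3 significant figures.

164 µg/L

Below outfall 1: Q → 1840 L/s, C = (1640·5.000 + 200.0·647.0)/1840 = 74.78 µg/L.
Below outfall 2: Q → 1968 L/s, C = (1840·74.78 + 128.0·1450)/1968 = 164.2 µg/L.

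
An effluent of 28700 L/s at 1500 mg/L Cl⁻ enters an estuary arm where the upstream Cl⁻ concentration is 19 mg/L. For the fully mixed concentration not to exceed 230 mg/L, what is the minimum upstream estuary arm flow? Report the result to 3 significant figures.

173000 L/s

Set C_mix = 230: (Q·19.00 + 28700·1500) / (Q + 28700) = 230
→ Q = 28700·(1500 − 230)/(230 − 19.00) = 172700 L/s.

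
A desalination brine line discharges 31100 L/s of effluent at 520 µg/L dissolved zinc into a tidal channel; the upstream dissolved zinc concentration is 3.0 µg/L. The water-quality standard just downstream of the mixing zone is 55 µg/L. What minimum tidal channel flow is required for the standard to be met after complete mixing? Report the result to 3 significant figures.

278000 L/s

Set C_mix = 55: (Q·3.000 + 31100·520.0) / (Q + 31100) = 55
→ Q = 31100·(520.0 − 55)/(55 − 3.000) = 278100 L/s.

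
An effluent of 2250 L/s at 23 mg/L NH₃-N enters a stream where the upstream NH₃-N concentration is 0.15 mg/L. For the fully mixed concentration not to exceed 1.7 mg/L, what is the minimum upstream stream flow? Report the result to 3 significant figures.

Set C_mix = 1.7: (Q·0.1500 + 2250·23.00) / (Q + 2250) = 1.7
→ Q = 2250·(23.00 − 1.7)/(1.7 − 0.1500) = 30920 L/s.

30900 L/s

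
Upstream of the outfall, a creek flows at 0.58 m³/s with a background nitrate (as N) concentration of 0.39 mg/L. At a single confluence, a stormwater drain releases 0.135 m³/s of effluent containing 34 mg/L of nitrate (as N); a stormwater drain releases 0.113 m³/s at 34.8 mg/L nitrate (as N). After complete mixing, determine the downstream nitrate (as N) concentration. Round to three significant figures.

Conservation of mass: C = (0.5800·0.3900 + 0.1350·34.00 + 0.1130·34.80) / 0.8280 = 8.749/0.8280 = 10.57 mg/L.

10.6 mg/L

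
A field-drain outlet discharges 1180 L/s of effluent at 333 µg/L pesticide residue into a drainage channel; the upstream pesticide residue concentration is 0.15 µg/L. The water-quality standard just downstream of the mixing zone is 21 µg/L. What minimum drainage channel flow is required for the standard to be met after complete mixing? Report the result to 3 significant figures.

17700 L/s

Set C_mix = 21: (Q·0.1500 + 1180·333.0) / (Q + 1180) = 21
→ Q = 1180·(333.0 − 21)/(21 − 0.1500) = 17660 L/s.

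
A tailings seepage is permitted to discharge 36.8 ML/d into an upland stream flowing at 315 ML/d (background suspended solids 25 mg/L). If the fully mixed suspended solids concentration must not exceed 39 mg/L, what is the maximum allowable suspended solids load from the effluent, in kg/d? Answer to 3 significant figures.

Mass balance at the limit: 315.0·25.00 + 36.80·Cₑ = 351.8·39 → Cₑ = 158.8 mg/L.
36.80 ML/d = 0.4259 m³/s. Load = 0.4259 m³/s × 158.8 g/m³ × 86 400 s/d = 5845 kg/d.

5850 kg/d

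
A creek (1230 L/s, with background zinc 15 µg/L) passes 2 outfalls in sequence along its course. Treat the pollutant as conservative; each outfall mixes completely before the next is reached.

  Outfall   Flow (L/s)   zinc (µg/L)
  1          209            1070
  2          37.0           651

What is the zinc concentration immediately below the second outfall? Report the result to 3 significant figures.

180 µg/L

Below outfall 1: Q → 1439 L/s, C = (1230·15.00 + 209.0·1070)/1439 = 168.2 µg/L.
Below outfall 2: Q → 1476 L/s, C = (1439·168.2 + 37.00·651.0)/1476 = 180.3 µg/L.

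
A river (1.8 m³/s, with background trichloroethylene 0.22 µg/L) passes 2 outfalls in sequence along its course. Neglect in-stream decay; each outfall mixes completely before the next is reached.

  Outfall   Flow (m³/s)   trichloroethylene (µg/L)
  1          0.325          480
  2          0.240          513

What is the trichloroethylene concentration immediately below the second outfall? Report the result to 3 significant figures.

118 µg/L

Outfall 1: combined Q = 2.125 m³/s; C = (1.800·0.2200 + 0.3250·480.0)/2.125 = 73.60 µg/L.
Outfall 2: combined Q = 2.365 m³/s; C = (2.125·73.60 + 0.2400·513.0)/2.365 = 118.2 µg/L.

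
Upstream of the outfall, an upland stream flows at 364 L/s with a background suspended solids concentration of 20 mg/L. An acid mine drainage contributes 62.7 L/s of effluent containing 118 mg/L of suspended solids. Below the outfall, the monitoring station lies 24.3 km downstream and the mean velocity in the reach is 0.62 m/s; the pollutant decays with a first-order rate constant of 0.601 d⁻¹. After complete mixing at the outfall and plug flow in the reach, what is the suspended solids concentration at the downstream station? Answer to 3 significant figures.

26.2 mg/L

Flow-weighted average: C = (364.0·20.00 + 62.70·118.0) / 426.7 = 14680/426.7 = 34.40 mg/L.
Travel time t = 24.3·1000 / 0.62 = 39190 s = 10.89 h.
After decay, C = 34.40 × e^(−kt) = 34.40 × 0.7614 = 26.19 mg/L.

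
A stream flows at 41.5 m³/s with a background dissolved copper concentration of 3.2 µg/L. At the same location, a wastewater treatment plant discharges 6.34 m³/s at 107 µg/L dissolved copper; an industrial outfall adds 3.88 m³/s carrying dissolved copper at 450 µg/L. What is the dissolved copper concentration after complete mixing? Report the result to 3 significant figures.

49.4 µg/L

Mixed concentration C = ΣQC/ΣQ = (41.50·3.200 + 6.340·107.0 + 3.880·450.0) / 51.72 = 2557/51.72 = 49.44 µg/L.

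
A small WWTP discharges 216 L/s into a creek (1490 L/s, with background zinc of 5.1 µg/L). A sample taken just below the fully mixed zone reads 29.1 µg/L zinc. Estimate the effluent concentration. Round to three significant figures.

Mass balance: 1490·5.100 + 216.0·Cₑ = 1706·29.10
→ Cₑ = (1706·29.10 − 1490·5.100) / 216.0 = 194.7 µg/L.

195 µg/L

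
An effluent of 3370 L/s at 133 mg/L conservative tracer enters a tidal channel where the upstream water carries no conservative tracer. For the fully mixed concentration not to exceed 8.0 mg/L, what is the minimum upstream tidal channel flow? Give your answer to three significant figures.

52700 L/s

Set C_mix = 8.0: (Q·0 + 3370·133.0) / (Q + 3370) = 8.0
→ Q = 3370·(133.0 − 8.0)/(8.0 − 0) = 52660 L/s.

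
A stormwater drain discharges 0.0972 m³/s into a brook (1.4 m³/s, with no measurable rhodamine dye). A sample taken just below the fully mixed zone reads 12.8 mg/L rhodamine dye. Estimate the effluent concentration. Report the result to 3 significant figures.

197 mg/L

Mass balance: 1.400·0 + 0.09720·Cₑ = 1.497·12.80
→ Cₑ = (1.497·12.80 − 1.400·0) / 0.09720 = 197.2 mg/L.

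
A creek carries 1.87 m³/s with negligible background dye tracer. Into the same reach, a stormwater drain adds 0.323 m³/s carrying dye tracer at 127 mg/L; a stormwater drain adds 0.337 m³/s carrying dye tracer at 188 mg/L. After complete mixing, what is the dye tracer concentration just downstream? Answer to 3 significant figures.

41.3 mg/L

Flow-weighted average: C = (1.870·0 + 0.3230·127.0 + 0.3370·188.0) / 2.530 = 104.4/2.530 = 41.26 mg/L.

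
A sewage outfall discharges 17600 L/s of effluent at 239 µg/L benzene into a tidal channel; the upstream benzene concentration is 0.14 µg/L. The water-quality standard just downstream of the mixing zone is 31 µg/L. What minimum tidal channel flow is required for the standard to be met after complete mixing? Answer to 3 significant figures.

Set C_mix = 31: (Q·0.1400 + 17600·239.0) / (Q + 17600) = 31
→ Q = 17600·(239.0 − 31)/(31 − 0.1400) = 118600 L/s.

119000 L/s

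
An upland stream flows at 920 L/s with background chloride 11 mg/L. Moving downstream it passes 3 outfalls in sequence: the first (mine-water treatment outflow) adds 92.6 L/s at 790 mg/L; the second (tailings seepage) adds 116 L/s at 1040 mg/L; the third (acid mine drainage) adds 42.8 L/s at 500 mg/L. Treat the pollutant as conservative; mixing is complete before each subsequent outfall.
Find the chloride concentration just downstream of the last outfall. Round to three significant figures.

192 mg/L

Outfall 1: combined Q = 1013 L/s; C = (920.0·11.00 + 92.60·790.0)/1013 = 82.24 mg/L.
Outfall 2: combined Q = 1129 L/s; C = (1013·82.24 + 116.0·1040)/1129 = 180.7 mg/L.
Outfall 3: combined Q = 1171 L/s; C = (1129·180.7 + 42.80·500.0)/1171 = 192.3 mg/L.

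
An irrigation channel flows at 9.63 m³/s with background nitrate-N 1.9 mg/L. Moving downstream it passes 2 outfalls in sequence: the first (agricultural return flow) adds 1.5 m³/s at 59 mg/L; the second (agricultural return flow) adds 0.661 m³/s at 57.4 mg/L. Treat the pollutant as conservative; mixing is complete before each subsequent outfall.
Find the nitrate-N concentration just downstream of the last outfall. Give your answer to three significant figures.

Below outfall 1: Q → 11.13 m³/s, C = (9.630·1.900 + 1.500·59.00)/11.13 = 9.595 mg/L.
Below outfall 2: Q → 11.79 m³/s, C = (11.13·9.595 + 0.6610·57.40)/11.79 = 12.28 mg/L.

12.3 mg/L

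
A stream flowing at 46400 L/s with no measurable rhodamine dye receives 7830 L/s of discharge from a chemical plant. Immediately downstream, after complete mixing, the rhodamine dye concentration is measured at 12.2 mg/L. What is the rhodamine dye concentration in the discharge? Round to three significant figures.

84.5 mg/L

Mass balance: 46400·0 + 7830·Cₑ = 54230·12.20
→ Cₑ = (54230·12.20 − 46400·0) / 7830 = 84.50 mg/L.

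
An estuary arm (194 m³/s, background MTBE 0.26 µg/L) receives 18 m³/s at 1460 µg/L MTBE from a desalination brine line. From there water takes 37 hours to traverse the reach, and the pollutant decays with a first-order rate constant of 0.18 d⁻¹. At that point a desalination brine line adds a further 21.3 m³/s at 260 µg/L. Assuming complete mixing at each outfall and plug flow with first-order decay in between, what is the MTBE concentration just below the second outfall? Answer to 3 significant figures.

109 µg/L

Conservation of mass: C = (194.0·0.2600 + 18.00·1460) / 212.0 = 26330/212.0 = 124.2 µg/L; combined flow 212.0 m³/s.
Decay over the reach: 124.2·exp(−kt) = 124.2·0.7577 = 94.10 µg/L.
Second outfall: C = (212.0·94.10 + 21.30·260.0)/233.3 = 109.2 µg/L.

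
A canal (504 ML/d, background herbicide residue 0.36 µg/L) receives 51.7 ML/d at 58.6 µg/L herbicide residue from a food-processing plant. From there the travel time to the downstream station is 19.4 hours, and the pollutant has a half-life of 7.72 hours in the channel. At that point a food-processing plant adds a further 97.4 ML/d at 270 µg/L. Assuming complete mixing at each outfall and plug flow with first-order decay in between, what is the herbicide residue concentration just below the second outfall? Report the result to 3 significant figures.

41.1 µg/L

Mixed concentration C = ΣQC/ΣQ = (504.0·0.3600 + 51.70·58.60) / 555.7 = 3211/555.7 = 5.778 µg/L; combined flow 555.7 ML/d.
Half-life 7.72 h → k = ln 2 / 7.72 = 0.08979 h⁻¹ = 2.155 d⁻¹.
Applying C = C₀e^(−kt): 5.778 × 0.1752 = 1.012 µg/L.
At the second outfall, C = (555.7·1.012 + 97.40·270.0) / (555.7 + 97.40) = 41.13 µg/L.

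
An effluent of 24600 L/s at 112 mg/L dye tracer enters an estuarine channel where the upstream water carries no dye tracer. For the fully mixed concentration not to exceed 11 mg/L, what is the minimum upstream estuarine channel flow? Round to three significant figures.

226000 L/s

Set C_mix = 11: (Q·0 + 24600·112.0) / (Q + 24600) = 11
→ Q = 24600·(112.0 − 11)/(11 − 0) = 225900 L/s.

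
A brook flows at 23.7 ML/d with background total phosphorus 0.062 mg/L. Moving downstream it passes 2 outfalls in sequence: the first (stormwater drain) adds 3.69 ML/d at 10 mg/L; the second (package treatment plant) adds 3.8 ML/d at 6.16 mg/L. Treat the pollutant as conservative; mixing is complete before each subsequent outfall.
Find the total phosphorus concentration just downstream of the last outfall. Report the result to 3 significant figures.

1.98 mg/L

Below outfall 1: Q → 27.39 ML/d, C = (23.70·0.06200 + 3.690·10.00)/27.39 = 1.401 mg/L.
Below outfall 2: Q → 31.19 ML/d, C = (27.39·1.401 + 3.800·6.160)/31.19 = 1.981 mg/L.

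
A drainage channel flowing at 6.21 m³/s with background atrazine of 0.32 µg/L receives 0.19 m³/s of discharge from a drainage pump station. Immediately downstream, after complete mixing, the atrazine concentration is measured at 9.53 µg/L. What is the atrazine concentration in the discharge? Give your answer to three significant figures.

311 µg/L

Mass balance: 6.210·0.3200 + 0.1900·Cₑ = 6.400·9.530
→ Cₑ = (6.400·9.530 − 6.210·0.3200) / 0.1900 = 310.6 µg/L.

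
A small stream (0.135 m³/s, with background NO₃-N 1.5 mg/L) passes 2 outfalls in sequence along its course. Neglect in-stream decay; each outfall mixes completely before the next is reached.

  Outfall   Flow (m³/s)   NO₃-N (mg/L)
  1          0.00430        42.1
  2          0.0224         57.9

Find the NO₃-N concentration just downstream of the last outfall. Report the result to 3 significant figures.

Outfall 1: combined Q = 0.1393 m³/s; C = (0.1350·1.500 + 0.004300·42.10)/0.1393 = 2.753 mg/L.
Outfall 2: combined Q = 0.1617 m³/s; C = (0.1393·2.753 + 0.02240·57.90)/0.1617 = 10.39 mg/L.

10.4 mg/L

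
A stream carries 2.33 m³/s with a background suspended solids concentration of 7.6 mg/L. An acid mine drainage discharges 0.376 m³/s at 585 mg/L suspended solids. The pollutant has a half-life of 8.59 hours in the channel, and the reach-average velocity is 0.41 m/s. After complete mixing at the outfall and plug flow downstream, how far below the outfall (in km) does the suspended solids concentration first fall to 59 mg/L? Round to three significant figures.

Mass balance: C = (2.330·7.600 + 0.3760·585.0) / 2.706 = 237.7/2.706 = 87.83 mg/L.
Half-life 8.59 h → k = ln 2 / 8.59 = 0.08069 h⁻¹ = 1.937 d⁻¹.
Set 87.83·exp(−k·t) = 59 → t = ln(87.83/59)/k = 17750 s = 4.931 h.
Distance = v·t = 0.41·17750 = 7278 m = 7.278 km.

7.28 km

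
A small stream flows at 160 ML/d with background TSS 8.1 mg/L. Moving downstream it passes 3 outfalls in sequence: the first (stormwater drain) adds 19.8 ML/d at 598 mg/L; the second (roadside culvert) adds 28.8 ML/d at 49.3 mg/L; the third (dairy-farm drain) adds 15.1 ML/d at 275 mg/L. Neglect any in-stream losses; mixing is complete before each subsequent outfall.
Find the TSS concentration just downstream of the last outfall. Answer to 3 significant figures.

Below outfall 1: Q → 179.8 ML/d, C = (160.0·8.100 + 19.80·598.0)/179.8 = 73.06 mg/L.
Below outfall 2: Q → 208.6 ML/d, C = (179.8·73.06 + 28.80·49.30)/208.6 = 69.78 mg/L.
Below outfall 3: Q → 223.7 ML/d, C = (208.6·69.78 + 15.10·275.0)/223.7 = 83.63 mg/L.

83.6 mg/L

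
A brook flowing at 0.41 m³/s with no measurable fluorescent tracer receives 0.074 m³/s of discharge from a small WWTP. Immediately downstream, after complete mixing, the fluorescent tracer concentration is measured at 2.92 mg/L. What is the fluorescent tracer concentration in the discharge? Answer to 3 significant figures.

19.1 mg/L

Mass balance: 0.4100·0 + 0.07400·Cₑ = 0.4840·2.920
→ Cₑ = (0.4840·2.920 − 0.4100·0) / 0.07400 = 19.10 mg/L.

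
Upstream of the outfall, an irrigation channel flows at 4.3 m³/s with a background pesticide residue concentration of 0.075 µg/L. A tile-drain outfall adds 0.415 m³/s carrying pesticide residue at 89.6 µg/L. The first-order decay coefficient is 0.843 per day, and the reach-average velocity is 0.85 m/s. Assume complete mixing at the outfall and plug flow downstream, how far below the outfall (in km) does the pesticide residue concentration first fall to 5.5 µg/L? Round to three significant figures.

After mixing, C = (4.300·0.07500 + 0.4150·89.60) / 4.715 = 37.51/4.715 = 7.955 µg/L.
Set 7.955·exp(−k·t) = 5.5 → t = ln(7.955/5.5)/k = 37820 s = 10.51 h.
Distance = v·t = 0.85·37820 = 32150 m = 32.15 km.

32.1 km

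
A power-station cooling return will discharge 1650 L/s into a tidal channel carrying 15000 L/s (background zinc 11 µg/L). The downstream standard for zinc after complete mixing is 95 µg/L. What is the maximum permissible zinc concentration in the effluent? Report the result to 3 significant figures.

At the limit, (Qr·Cr + Qe·Cₑ)/(Qr + Qe) = 95:
Cₑ = (16650·95 − 15000·11.00) / 1650 = 858.6 µg/L.

859 µg/L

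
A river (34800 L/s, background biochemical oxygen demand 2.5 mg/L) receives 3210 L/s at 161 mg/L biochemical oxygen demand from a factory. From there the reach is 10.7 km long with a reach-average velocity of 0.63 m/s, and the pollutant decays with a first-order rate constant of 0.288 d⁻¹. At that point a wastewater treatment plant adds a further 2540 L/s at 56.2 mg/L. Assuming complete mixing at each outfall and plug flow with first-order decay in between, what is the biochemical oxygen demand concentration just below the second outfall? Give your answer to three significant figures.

17.6 mg/L

Flow-weighted average: C = (34800·2.500 + 3210·161.0) / 38010 = 603800/38010 = 15.89 mg/L; combined flow 38010 L/s.
Travel time t = 10.7·1000 / 0.63 = 16980 s = 4.718 h.
Decay over the reach: 15.89·exp(−kt) = 15.89·0.9450 = 15.01 mg/L.
Second outfall: C = (38010·15.01 + 2540·56.20)/40550 = 17.59 mg/L.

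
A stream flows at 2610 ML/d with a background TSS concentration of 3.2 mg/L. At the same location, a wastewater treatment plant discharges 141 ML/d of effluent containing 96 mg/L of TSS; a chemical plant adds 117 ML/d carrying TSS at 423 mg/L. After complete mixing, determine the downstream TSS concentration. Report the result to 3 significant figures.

24.9 mg/L

Flow-weighted average: C = (2610·3.200 + 141.0·96.00 + 117.0·423.0) / 2868 = 71380/2868 = 24.89 mg/L.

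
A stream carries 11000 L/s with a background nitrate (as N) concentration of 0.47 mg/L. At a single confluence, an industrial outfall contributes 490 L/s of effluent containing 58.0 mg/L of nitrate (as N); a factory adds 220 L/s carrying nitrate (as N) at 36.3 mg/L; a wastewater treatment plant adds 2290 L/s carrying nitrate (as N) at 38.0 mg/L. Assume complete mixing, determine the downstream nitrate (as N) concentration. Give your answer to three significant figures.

After mixing, C = (11000·0.4700 + 490.0·58.00 + 220.0·36.30 + 2290·38.00) / 14000 = 128600/14000 = 9.185 mg/L.

9.19 mg/L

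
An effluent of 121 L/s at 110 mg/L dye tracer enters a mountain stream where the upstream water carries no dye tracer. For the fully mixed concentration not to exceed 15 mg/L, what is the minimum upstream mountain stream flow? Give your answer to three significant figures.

Set C_mix = 15: (Q·0 + 121.0·110.0) / (Q + 121.0) = 15
→ Q = 121.0·(110.0 − 15)/(15 − 0) = 766.3 L/s.

766 L/s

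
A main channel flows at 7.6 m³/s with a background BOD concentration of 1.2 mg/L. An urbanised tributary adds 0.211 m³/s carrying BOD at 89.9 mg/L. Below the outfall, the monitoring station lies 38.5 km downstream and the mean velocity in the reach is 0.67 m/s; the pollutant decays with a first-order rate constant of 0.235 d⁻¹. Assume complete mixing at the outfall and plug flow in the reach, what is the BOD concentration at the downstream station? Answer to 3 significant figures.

3.08 mg/L

Mixed concentration C = ΣQC/ΣQ = (7.600·1.200 + 0.2110·89.90) / 7.811 = 28.09/7.811 = 3.596 mg/L.
Travel time t = 38.5·1000 / 0.67 = 57460 s = 15.96 h.
After decay, C = 3.596 × e^(−kt) = 3.596 × 0.8553 = 3.076 mg/L.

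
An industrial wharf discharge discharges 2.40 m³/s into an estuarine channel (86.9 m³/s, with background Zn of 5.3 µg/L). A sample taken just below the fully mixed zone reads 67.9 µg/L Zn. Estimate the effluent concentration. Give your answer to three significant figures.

Mass balance: 86.90·5.300 + 2.400·Cₑ = 89.30·67.90
→ Cₑ = (89.30·67.90 − 86.90·5.300) / 2.400 = 2335 µg/L.

2330 µg/L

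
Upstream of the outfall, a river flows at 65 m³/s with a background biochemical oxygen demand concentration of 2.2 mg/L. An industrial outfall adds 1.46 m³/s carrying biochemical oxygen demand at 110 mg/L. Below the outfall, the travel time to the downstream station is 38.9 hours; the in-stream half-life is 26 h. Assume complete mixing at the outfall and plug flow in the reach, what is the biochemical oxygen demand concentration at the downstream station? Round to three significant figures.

After mixing, C = (65.00·2.200 + 1.460·110.0) / 66.46 = 303.6/66.46 = 4.568 mg/L.
Half-life 26 h → k = ln 2 / 26 = 0.02666 h⁻¹ = 0.6398 d⁻¹.
After decay, C = 4.568 × e^(−kt) = 4.568 × 0.3545 = 1.619 mg/L.

1.62 mg/L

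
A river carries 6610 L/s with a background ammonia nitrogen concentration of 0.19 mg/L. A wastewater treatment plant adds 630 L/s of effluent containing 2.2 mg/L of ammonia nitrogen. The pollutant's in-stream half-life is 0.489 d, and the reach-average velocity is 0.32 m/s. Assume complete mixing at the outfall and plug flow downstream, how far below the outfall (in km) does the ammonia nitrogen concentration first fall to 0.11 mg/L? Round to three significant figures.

Mass balance: C = (6610·0.1900 + 630.0·2.200) / 7240 = 2642/7240 = 0.3649 mg/L.
Half-life 0.489 d → k = ln 2 / 0.489 = 1.417 d⁻¹.
Set 0.3649·exp(−k·t) = 0.11 → t = ln(0.3649/0.11)/k = 73090 s = 20.30 h.
Distance = v·t = 0.32·73090 = 23390 m = 23.39 km.

23.4 km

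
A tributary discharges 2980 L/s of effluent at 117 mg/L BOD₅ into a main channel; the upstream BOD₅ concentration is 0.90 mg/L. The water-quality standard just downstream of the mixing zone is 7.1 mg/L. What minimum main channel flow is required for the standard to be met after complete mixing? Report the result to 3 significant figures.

Set C_mix = 7.1: (Q·0.9000 + 2980·117.0) / (Q + 2980) = 7.1
→ Q = 2980·(117.0 − 7.1)/(7.1 − 0.9000) = 52820 L/s.

52800 L/s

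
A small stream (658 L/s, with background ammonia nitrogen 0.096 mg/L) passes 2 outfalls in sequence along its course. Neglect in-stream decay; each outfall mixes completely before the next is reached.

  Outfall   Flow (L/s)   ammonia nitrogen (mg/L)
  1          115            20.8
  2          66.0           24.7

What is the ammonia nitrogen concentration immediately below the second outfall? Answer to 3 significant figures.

Outfall 1: combined Q = 773.0 L/s; C = (658.0·0.09600 + 115.0·20.80)/773.0 = 3.176 mg/L.
Outfall 2: combined Q = 839.0 L/s; C = (773.0·3.176 + 66.00·24.70)/839.0 = 4.869 mg/L.

4.87 mg/L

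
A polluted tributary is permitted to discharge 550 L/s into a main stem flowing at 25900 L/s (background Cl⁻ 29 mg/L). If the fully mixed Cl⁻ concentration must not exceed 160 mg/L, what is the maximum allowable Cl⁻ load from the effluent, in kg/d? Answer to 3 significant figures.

Mass balance at the limit: 25900·29.00 + 550.0·Cₑ = 26450·160 → Cₑ = 6329 mg/L.
550.0 L/s = 0.5500 m³/s. Load = 0.5500 m³/s × 6329 g/m³ × 86 400 s/d = 300700 kg/d.

301000 kg/d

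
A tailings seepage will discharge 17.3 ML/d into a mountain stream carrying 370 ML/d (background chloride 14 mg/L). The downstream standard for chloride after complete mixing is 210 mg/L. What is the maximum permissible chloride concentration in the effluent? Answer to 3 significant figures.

4400 mg/L

At the limit, (Qr·Cr + Qe·Cₑ)/(Qr + Qe) = 210:
Cₑ = (387.3·210 − 370.0·14.00) / 17.30 = 4402 mg/L.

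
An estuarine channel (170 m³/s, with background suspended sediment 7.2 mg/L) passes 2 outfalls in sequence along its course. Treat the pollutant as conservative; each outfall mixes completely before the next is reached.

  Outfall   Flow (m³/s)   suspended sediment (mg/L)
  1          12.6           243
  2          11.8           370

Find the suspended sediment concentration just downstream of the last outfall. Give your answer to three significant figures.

Outfall 1: combined Q = 182.6 m³/s; C = (170.0·7.200 + 12.60·243.0)/182.6 = 23.47 mg/L.
Outfall 2: combined Q = 194.4 m³/s; C = (182.6·23.47 + 11.80·370.0)/194.4 = 44.51 mg/L.

44.5 mg/L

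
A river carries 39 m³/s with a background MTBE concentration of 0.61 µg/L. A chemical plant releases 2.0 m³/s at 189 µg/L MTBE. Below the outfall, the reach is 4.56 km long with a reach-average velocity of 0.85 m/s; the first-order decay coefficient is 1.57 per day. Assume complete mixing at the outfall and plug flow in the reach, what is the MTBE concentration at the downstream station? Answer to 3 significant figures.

Mass balance: C = (39.00·0.6100 + 2.000·189.0) / 41.00 = 401.8/41.00 = 9.800 µg/L.
Travel time t = 4.56·1000 / 0.85 = 5365 s = 1.490 h.
After decay, C = 9.800 × e^(−kt) = 9.800 × 0.9071 = 8.890 µg/L.

8.89 µg/L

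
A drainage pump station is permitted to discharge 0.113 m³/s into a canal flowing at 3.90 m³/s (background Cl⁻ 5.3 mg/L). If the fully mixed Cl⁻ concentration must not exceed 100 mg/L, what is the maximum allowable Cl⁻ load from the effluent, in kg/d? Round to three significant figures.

32900 kg/d

Mass balance at the limit: 3.900·5.300 + 0.1130·Cₑ = 4.013·100 → Cₑ = 3368 mg/L.
Load = 0.1130 m³/s × 3368 g/m³ × 86 400 s/d = 32890 kg/d.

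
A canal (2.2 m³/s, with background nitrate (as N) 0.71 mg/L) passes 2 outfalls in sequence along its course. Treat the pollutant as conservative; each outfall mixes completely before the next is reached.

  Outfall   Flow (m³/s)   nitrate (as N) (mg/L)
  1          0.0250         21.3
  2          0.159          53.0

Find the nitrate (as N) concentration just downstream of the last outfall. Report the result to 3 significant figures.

After outfall 1: Q = 2.200 + 0.02500 = 2.225 m³/s; C = (2.200·0.7100 + 0.02500·21.30)/2.225 = 0.9413 mg/L.
After outfall 2: Q = 2.225 + 0.1590 = 2.384 m³/s; C = (2.225·0.9413 + 0.1590·53.00)/2.384 = 4.413 mg/L.

4.41 mg/L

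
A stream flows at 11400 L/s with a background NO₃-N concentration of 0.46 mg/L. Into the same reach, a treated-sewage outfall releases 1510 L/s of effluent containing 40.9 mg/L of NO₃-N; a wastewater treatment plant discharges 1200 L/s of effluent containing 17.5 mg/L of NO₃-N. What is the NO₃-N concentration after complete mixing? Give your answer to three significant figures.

6.24 mg/L

After mixing, C = (11400·0.4600 + 1510·40.90 + 1200·17.50) / 14110 = 88000/14110 = 6.237 mg/L.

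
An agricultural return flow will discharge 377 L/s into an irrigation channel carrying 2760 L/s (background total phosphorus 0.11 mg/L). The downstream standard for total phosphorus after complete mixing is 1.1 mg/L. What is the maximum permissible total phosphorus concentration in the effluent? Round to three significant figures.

At the limit, (Qr·Cr + Qe·Cₑ)/(Qr + Qe) = 1.1:
Cₑ = (3137·1.1 − 2760·0.1100) / 377.0 = 8.348 mg/L.

8.35 mg/L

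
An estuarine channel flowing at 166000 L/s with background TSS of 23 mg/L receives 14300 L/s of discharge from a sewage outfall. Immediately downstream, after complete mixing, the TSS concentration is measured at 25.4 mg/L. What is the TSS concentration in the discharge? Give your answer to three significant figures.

53.3 mg/L

Mass balance: 166000·23.00 + 14300·Cₑ = 180300·25.40
→ Cₑ = (180300·25.40 − 166000·23.00) / 14300 = 53.26 mg/L.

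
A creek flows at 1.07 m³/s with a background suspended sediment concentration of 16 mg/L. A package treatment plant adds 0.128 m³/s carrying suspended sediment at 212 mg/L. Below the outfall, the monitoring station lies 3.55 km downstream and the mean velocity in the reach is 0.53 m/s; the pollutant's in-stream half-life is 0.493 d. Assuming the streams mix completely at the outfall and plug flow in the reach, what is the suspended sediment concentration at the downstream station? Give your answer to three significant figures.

After mixing, C = (1.070·16.00 + 0.1280·212.0) / 1.198 = 44.26/1.198 = 36.94 mg/L.
Travel time t = 3.55·1000 / 0.53 = 6698 s = 1.861 h.
Half-life 0.493 d → k = ln 2 / 0.493 = 1.406 d⁻¹.
Decay over the reach: 36.94·exp(−kt) = 36.94·0.8967 = 33.13 mg/L.

33.1 mg/L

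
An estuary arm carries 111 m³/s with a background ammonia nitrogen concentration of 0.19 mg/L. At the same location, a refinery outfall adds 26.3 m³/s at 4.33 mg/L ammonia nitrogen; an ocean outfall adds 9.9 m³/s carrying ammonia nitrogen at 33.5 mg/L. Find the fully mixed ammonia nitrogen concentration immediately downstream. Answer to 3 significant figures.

3.17 mg/L

Flow-weighted average: C = (111.0·0.1900 + 26.30·4.330 + 9.900·33.50) / 147.2 = 466.6/147.2 = 3.170 mg/L.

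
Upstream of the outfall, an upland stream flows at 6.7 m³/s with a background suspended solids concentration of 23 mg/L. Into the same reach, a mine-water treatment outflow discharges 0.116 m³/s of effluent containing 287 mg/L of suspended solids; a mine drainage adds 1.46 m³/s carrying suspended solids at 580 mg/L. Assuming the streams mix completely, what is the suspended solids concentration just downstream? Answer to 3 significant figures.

125 mg/L

After mixing, C = (6.700·23.00 + 0.1160·287.0 + 1.460·580.0) / 8.276 = 1034/8.276 = 125.0 mg/L.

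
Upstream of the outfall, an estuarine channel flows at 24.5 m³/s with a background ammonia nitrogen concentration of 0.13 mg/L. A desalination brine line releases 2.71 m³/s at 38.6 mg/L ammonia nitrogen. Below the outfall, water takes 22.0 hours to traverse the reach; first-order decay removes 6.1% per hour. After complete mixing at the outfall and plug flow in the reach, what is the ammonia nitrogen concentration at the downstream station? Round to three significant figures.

Mixed concentration C = ΣQC/ΣQ = (24.50·0.1300 + 2.710·38.60) / 27.21 = 107.8/27.21 = 3.961 mg/L.
6.1%/h lost → k = −ln(1 − 0.061) = 0.06294 h⁻¹.
First-order decay: C = 3.961·exp(−k·t) = 3.961·0.2504 = 0.9920 mg/L.

0.992 mg/L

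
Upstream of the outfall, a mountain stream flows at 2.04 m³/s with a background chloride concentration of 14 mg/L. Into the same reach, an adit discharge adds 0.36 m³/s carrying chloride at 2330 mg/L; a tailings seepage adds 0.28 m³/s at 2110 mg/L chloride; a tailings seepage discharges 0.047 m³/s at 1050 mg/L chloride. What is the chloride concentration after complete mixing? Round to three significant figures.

Mass balance: C = (2.040·14.00 + 0.3600·2330 + 0.2800·2110 + 0.04700·1050) / 2.727 = 1508/2.727 = 552.8 mg/L.

553 mg/L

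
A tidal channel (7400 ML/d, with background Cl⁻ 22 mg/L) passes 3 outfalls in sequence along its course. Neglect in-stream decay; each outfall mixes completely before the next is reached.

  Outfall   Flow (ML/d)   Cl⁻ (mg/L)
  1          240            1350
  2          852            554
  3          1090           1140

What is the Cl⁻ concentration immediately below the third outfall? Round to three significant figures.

230 mg/L

Below outfall 1: Q → 7640 ML/d, C = (7400·22.00 + 240.0·1350)/7640 = 63.72 mg/L.
Below outfall 2: Q → 8492 ML/d, C = (7640·63.72 + 852.0·554.0)/8492 = 112.9 mg/L.
Below outfall 3: Q → 9582 ML/d, C = (8492·112.9 + 1090·1140)/9582 = 229.7 mg/L.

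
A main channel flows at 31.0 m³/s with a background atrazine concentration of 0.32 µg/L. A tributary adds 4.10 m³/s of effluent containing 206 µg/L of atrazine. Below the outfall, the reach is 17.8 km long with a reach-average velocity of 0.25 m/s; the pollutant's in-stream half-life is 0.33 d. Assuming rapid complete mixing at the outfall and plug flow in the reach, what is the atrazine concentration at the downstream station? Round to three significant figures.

4.31 µg/L

Mass balance: C = (31.00·0.3200 + 4.100·206.0) / 35.10 = 854.5/35.10 = 24.35 µg/L.
Travel time t = 17.8·1000 / 0.25 = 71200 s = 19.78 h.
Half-life 0.33 d → k = ln 2 / 0.33 = 2.100 d⁻¹.
First-order decay: C = 24.35·exp(−k·t) = 24.35·0.1771 = 4.312 µg/L.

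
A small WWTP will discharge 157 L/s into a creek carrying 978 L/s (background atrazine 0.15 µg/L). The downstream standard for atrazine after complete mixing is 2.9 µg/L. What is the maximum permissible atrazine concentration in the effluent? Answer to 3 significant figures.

20.0 µg/L

At the limit, (Qr·Cr + Qe·Cₑ)/(Qr + Qe) = 2.9:
Cₑ = (1135·2.9 − 978.0·0.1500) / 157.0 = 20.03 µg/L.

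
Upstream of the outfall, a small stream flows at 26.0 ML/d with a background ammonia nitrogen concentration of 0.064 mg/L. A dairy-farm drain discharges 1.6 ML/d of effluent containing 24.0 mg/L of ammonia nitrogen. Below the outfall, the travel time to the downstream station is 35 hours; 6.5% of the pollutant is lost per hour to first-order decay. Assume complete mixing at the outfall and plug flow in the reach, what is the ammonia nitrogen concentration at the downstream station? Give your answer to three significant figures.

0.138 mg/L

Flow-weighted average: C = (26.00·0.06400 + 1.600·24.00) / 27.60 = 40.06/27.60 = 1.452 mg/L.
6.5%/h lost → k = −ln(1 − 0.065) = 0.06721 h⁻¹.
First-order decay: C = 1.452·exp(−k·t) = 1.452·0.09515 = 0.1381 mg/L.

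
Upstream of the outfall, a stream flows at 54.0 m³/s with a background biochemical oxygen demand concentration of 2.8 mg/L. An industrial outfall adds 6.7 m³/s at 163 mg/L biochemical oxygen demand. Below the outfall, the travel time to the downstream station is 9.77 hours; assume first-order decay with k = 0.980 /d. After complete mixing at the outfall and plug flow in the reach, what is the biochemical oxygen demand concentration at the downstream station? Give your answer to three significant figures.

13.7 mg/L

Mass balance: C = (54.00·2.800 + 6.700·163.0) / 60.70 = 1243/60.70 = 20.48 mg/L.
First-order decay: C = 20.48·exp(−k·t) = 20.48·0.6710 = 13.74 mg/L.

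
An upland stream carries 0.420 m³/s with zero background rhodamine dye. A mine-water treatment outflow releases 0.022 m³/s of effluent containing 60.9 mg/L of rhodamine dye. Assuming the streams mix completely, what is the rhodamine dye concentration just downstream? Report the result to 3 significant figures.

After mixing, C = (0.4200·0 + 0.02200·60.90) / 0.4420 = 1.340/0.4420 = 3.031 mg/L.

3.03 mg/L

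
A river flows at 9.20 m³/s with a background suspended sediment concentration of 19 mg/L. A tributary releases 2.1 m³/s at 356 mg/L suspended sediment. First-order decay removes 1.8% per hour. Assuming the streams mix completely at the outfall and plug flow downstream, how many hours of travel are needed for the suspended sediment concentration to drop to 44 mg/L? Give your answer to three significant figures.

34.0 h

Mixed concentration C = ΣQC/ΣQ = (9.200·19.00 + 2.100·356.0) / 11.30 = 922.4/11.30 = 81.63 mg/L.
1.8%/h lost → k = −ln(1 − 0.018) = 0.01816 h⁻¹.
81.63·exp(−k·t) = 44 → t = ln(81.63/44)/k = 122500 s = 34.02 h.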